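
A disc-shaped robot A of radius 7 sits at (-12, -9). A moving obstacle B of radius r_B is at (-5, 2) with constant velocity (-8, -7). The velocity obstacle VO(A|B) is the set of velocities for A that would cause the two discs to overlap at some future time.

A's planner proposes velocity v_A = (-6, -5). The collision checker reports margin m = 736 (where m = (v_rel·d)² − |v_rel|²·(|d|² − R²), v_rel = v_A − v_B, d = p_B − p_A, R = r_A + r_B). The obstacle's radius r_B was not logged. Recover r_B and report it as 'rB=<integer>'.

m = 736
d = (7, 11);  v_rel = (2, 2),  |v_rel|² = 8
v_rel×d = (2)·(11) − (2)·(7) = 8
since m = R²·8 − 8²:  R² = (64 + 736) / 8 = 100
R = √100 = 10  ⇒  r_B = 10 − 7 = 3

rB=3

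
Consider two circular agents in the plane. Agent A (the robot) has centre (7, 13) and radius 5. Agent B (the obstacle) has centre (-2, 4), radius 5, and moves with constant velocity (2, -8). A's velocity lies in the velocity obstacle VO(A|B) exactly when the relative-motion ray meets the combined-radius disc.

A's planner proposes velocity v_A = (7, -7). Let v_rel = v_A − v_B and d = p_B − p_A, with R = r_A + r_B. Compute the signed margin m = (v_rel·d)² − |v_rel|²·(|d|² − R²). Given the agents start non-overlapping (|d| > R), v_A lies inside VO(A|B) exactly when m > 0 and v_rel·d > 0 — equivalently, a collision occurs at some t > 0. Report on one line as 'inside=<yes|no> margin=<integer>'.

d = (-9, -9),  |d|² = 162;  R = 5+5 = 10,  c = 162−10² = 62
v_rel = (5, 1),  |v_rel|² = 26;  v_rel·d = (5)·(-9) + (1)·(-9) = -54
26·t² + 108·t + 62 = 0  ⇒  m = (-54)² − 26·62 = 1304
m = 1304 > 0,  v_rel·d = -54 < 0  ⇒  outside

inside=no margin=1304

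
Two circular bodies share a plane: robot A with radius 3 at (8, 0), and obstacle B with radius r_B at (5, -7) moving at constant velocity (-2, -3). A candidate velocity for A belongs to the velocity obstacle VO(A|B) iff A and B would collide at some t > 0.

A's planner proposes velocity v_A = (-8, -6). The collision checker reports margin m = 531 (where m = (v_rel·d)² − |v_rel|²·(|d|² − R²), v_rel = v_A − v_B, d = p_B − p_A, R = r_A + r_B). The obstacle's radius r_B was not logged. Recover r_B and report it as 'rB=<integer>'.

m = 531
d = (-3, -7);  v_rel = (-6, -3),  |v_rel|² = 45
v_rel×d = (-6)·(-7) − (-3)·(-3) = 33
since m = R²·45 − 33²:  R² = (1089 + 531) / 45 = 36
R = √36 = 6  ⇒  r_B = 6 − 3 = 3

rB=3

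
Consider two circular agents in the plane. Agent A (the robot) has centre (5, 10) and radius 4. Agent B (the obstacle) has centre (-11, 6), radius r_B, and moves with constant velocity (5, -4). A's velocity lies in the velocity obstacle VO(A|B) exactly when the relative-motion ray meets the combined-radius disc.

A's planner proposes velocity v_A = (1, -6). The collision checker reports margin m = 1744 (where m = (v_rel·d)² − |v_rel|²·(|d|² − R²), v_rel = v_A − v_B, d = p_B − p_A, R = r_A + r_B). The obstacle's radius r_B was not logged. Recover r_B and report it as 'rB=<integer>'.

m = 1744
d = (-16, -4);  v_rel = (-4, -2),  |v_rel|² = 20
v_rel×d = (-4)·(-4) − (-2)·(-16) = -16
since m = R²·20 − (-16)²:  R² = (256 + 1744) / 20 = 100
R = √100 = 10  ⇒  r_B = 10 − 4 = 6

rB=6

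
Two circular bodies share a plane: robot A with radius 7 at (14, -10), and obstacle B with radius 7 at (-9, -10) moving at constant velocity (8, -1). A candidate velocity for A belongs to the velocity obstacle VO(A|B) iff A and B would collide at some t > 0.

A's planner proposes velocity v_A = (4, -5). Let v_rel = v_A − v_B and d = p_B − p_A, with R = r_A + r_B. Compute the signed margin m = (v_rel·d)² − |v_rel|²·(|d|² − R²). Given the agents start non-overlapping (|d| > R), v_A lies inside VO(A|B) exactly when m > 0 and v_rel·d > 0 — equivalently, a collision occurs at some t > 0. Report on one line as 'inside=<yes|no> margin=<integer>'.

d = (-23, 0),  |d|² = 529;  R = 7+7 = 14,  c = 529−14² = 333
v_rel = (-4, -4),  |v_rel|² = 32;  v_rel·d = (-4)·(-23) + (-4)·(0) = 92
32·t² − 184·t + 333 = 0  ⇒  m = 92² − 32·333 = -2192
m = -2192 < 0,  v_rel·d = 92 > 0  ⇒  outside

inside=no margin=-2192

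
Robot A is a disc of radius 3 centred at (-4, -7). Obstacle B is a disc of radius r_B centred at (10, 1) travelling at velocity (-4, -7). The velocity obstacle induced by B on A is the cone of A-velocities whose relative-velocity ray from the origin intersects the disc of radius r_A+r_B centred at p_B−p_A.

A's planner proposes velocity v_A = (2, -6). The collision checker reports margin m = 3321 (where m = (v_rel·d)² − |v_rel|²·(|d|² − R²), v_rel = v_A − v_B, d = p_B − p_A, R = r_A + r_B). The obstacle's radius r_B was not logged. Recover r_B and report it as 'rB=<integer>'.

m = 3321
d = (14, 8);  v_rel = (6, 1),  |v_rel|² = 37
v_rel×d = (6)·(8) − (1)·(14) = 34
since m = R²·37 − 34²:  R² = (1156 + 3321) / 37 = 121
R = √121 = 11  ⇒  r_B = 11 − 3 = 8

rB=8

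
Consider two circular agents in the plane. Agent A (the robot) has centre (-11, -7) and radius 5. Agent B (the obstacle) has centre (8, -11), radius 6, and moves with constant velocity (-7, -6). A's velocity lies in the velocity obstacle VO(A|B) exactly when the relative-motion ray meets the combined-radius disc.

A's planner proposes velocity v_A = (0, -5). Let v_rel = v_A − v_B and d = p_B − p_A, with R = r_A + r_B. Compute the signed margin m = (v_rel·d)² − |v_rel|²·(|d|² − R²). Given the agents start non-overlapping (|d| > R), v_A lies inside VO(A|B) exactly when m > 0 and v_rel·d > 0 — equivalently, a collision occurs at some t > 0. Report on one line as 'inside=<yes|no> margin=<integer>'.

d = (19, -4),  |d|² = 377;  R = 5+6 = 11,  c = 377−11² = 256
v_rel = (7, 1),  |v_rel|² = 50;  v_rel·d = (7)·(19) + (1)·(-4) = 129
50·t² − 258·t + 256 = 0  ⇒  m = 129² − 50·256 = 3841
m = 3841 > 0,  v_rel·d = 129 > 0  ⇒  inside

inside=yes margin=3841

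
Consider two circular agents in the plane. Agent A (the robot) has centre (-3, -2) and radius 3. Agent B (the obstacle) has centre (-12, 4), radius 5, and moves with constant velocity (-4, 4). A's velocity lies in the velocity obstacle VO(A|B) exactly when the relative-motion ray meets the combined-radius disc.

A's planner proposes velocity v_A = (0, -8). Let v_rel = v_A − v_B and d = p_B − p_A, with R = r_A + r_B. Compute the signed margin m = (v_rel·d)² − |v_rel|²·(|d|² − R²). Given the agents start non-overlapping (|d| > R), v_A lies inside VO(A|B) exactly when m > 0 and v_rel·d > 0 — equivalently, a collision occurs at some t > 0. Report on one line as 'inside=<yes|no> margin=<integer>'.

d = (-9, 6),  |d|² = 117;  R = 3+5 = 8,  c = 117−8² = 53
v_rel = (4, -12),  |v_rel|² = 160;  v_rel·d = (4)·(-9) + (-12)·(6) = -108
160·t² + 216·t + 53 = 0  ⇒  m = (-108)² − 160·53 = 3184
m = 3184 > 0,  v_rel·d = -108 < 0  ⇒  outside

inside=no margin=3184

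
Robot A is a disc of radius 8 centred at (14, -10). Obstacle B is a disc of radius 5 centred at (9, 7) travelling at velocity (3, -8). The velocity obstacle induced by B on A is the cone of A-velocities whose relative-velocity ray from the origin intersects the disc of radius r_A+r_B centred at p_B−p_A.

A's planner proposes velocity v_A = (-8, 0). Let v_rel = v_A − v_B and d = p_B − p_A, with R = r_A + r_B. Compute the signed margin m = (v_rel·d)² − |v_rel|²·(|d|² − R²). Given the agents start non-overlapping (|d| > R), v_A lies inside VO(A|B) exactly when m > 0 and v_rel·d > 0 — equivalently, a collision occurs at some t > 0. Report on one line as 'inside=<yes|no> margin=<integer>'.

d = (-5, 17),  |d|² = 314;  R = 8+5 = 13,  c = 314−13² = 145
v_rel = (-11, 8),  |v_rel|² = 185;  v_rel·d = (-11)·(-5) + (8)·(17) = 191
185·t² − 382·t + 145 = 0  ⇒  m = 191² − 185·145 = 9656
m = 9656 > 0,  v_rel·d = 191 > 0  ⇒  inside

inside=yes margin=9656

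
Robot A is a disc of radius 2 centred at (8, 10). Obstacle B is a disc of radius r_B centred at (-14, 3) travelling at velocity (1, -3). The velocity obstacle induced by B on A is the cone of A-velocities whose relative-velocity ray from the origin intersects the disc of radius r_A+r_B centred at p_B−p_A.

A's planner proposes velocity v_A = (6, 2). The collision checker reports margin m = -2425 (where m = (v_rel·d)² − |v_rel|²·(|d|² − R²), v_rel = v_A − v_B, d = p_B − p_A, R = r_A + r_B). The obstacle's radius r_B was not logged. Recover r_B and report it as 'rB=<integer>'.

m = -2425
d = (-22, -7);  v_rel = (5, 5),  |v_rel|² = 50
v_rel×d = (5)·(-7) − (5)·(-22) = 75
since m = R²·50 − 75²:  R² = (5625 + -2425) / 50 = 64
R = √64 = 8  ⇒  r_B = 8 − 2 = 6

rB=6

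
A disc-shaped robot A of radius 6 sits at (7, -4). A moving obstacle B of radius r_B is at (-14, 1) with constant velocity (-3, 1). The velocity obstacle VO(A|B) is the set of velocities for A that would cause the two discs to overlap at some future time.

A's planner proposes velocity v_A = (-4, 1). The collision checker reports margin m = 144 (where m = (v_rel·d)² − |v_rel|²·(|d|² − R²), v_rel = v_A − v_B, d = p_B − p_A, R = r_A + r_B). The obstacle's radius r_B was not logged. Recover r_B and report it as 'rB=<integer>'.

m = 144
d = (-21, 5);  v_rel = (-1, 0),  |v_rel|² = 1
v_rel×d = (-1)·(5) − (0)·(-21) = -5
since m = R²·1 − (-5)²:  R² = (25 + 144) / 1 = 169
R = √169 = 13  ⇒  r_B = 13 − 6 = 7

rB=7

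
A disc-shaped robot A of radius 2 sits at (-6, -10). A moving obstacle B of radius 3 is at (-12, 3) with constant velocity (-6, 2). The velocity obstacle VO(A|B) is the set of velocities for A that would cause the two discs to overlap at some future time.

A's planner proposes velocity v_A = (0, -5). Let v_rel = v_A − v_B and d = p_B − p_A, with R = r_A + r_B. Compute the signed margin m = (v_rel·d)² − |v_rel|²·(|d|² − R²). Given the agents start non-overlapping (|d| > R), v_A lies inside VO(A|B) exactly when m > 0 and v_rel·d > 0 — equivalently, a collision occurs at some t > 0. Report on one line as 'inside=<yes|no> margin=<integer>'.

d = (-6, 13),  |d|² = 205;  R = 2+3 = 5,  c = 205−5² = 180
v_rel = (6, -7),  |v_rel|² = 85;  v_rel·d = (6)·(-6) + (-7)·(13) = -127
85·t² + 254·t + 180 = 0  ⇒  m = (-127)² − 85·180 = 829
m = 829 > 0,  v_rel·d = -127 < 0  ⇒  outside

inside=no margin=829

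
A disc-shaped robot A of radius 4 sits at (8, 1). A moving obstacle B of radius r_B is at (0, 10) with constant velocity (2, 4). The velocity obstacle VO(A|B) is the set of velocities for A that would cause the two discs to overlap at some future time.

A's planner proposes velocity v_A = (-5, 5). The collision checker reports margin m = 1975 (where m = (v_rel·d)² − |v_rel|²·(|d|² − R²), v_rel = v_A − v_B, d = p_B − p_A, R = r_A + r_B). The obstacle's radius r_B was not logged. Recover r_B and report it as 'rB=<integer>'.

m = 1975
d = (-8, 9);  v_rel = (-7, 1),  |v_rel|² = 50
v_rel×d = (-7)·(9) − (1)·(-8) = -55
since m = R²·50 − (-55)²:  R² = (3025 + 1975) / 50 = 100
R = √100 = 10  ⇒  r_B = 10 − 4 = 6

rB=6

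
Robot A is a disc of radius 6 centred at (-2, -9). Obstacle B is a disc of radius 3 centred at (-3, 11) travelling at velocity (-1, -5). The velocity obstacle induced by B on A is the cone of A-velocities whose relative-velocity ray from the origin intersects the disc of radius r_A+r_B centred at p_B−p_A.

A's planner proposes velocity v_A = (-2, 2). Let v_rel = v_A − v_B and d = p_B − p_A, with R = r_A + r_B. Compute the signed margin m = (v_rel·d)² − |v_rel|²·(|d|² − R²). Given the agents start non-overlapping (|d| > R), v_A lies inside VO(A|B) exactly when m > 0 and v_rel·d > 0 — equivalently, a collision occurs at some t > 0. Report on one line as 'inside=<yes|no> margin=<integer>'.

d = (-1, 20),  |d|² = 401;  R = 6+3 = 9,  c = 401−9² = 320
v_rel = (-1, 7),  |v_rel|² = 50;  v_rel·d = (-1)·(-1) + (7)·(20) = 141
50·t² − 282·t + 320 = 0  ⇒  m = 141² − 50·320 = 3881
m = 3881 > 0,  v_rel·d = 141 > 0  ⇒  inside

inside=yes margin=3881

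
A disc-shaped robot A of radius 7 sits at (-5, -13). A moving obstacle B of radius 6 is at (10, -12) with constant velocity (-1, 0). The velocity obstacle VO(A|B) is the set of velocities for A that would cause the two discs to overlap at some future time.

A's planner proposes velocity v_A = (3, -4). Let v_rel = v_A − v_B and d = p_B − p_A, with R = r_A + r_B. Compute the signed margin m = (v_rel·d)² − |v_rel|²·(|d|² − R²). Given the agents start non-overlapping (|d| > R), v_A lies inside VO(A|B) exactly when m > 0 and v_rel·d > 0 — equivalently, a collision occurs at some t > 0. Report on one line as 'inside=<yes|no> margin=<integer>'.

d = (15, 1),  |d|² = 226;  R = 7+6 = 13,  c = 226−13² = 57
v_rel = (4, -4),  |v_rel|² = 32;  v_rel·d = (4)·(15) + (-4)·(1) = 56
32·t² − 112·t + 57 = 0  ⇒  m = 56² − 32·57 = 1312
m = 1312 > 0,  v_rel·d = 56 > 0  ⇒  inside

inside=yes margin=1312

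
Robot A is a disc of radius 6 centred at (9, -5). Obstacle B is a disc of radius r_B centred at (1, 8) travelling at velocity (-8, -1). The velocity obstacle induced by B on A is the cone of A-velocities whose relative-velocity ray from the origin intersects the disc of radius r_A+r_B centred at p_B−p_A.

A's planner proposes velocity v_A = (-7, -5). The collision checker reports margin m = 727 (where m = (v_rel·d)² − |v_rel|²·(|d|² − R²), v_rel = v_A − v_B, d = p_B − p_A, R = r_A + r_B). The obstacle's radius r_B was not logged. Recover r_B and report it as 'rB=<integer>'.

m = 727
d = (-8, 13);  v_rel = (1, -4),  |v_rel|² = 17
v_rel×d = (1)·(13) − (-4)·(-8) = -19
since m = R²·17 − (-19)²:  R² = (361 + 727) / 17 = 64
R = √64 = 8  ⇒  r_B = 8 − 6 = 2

rB=2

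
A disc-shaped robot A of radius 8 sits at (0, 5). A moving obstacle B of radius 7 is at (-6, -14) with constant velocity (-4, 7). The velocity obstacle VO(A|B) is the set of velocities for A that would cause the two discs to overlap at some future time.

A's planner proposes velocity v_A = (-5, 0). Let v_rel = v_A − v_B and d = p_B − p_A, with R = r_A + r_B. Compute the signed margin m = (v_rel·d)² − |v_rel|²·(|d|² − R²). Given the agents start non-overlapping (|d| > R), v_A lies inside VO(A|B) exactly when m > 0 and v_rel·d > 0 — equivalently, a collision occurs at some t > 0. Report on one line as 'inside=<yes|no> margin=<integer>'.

d = (-6, -19),  |d|² = 397;  R = 8+7 = 15,  c = 397−15² = 172
v_rel = (-1, -7),  |v_rel|² = 50;  v_rel·d = (-1)·(-6) + (-7)·(-19) = 139
50·t² − 278·t + 172 = 0  ⇒  m = 139² − 50·172 = 10721
m = 10721 > 0,  v_rel·d = 139 > 0  ⇒  inside

inside=yes margin=10721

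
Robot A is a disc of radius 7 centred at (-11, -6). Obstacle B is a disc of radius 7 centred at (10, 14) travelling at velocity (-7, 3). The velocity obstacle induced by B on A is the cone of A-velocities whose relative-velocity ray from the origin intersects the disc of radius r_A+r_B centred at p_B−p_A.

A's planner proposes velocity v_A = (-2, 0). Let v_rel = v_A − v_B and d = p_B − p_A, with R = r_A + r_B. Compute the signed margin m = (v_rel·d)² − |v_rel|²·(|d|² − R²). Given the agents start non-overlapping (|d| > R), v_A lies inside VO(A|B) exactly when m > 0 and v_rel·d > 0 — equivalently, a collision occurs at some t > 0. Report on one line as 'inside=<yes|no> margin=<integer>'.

d = (21, 20),  |d|² = 841;  R = 7+7 = 14,  c = 841−14² = 645
v_rel = (5, -3),  |v_rel|² = 34;  v_rel·d = (5)·(21) + (-3)·(20) = 45
34·t² − 90·t + 645 = 0  ⇒  m = 45² − 34·645 = -19905
m = -19905 < 0,  v_rel·d = 45 > 0  ⇒  outside

inside=no margin=-19905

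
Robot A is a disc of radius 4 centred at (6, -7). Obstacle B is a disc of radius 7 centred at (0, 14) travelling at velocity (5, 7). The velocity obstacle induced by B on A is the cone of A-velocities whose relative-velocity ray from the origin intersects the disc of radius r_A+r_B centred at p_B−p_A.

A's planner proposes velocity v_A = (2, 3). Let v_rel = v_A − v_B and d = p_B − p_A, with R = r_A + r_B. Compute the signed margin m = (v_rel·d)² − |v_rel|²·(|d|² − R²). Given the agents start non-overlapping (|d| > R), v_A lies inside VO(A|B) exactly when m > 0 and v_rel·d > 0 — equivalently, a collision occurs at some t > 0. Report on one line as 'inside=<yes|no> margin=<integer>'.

d = (-6, 21),  |d|² = 477;  R = 4+7 = 11,  c = 477−11² = 356
v_rel = (-3, -4),  |v_rel|² = 25;  v_rel·d = (-3)·(-6) + (-4)·(21) = -66
25·t² + 132·t + 356 = 0  ⇒  m = (-66)² − 25·356 = -4544
m = -4544 < 0,  v_rel·d = -66 < 0  ⇒  outside

inside=no margin=-4544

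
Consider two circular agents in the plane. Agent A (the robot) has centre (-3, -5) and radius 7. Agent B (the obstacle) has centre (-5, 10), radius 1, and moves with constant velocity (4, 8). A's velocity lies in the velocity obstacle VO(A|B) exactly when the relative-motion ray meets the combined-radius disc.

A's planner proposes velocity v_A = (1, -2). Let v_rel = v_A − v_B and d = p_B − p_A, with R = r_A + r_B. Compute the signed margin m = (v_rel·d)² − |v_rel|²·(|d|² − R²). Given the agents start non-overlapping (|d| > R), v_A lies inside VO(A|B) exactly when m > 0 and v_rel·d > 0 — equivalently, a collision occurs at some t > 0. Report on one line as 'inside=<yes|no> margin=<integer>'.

d = (-2, 15),  |d|² = 229;  R = 7+1 = 8,  c = 229−8² = 165
v_rel = (-3, -10),  |v_rel|² = 109;  v_rel·d = (-3)·(-2) + (-10)·(15) = -144
109·t² + 288·t + 165 = 0  ⇒  m = (-144)² − 109·165 = 2751
m = 2751 > 0,  v_rel·d = -144 < 0  ⇒  outside

inside=no margin=2751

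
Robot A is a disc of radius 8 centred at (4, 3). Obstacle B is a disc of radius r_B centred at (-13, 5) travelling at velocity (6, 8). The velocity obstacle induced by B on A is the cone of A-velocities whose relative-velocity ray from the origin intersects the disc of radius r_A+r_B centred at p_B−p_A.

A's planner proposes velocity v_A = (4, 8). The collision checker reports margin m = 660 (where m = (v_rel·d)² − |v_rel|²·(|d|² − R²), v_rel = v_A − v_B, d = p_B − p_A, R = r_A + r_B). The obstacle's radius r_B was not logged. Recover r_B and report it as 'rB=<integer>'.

m = 660
d = (-17, 2);  v_rel = (-2, 0),  |v_rel|² = 4
v_rel×d = (-2)·(2) − (0)·(-17) = -4
since m = R²·4 − (-4)²:  R² = (16 + 660) / 4 = 169
R = √169 = 13  ⇒  r_B = 13 − 8 = 5

rB=5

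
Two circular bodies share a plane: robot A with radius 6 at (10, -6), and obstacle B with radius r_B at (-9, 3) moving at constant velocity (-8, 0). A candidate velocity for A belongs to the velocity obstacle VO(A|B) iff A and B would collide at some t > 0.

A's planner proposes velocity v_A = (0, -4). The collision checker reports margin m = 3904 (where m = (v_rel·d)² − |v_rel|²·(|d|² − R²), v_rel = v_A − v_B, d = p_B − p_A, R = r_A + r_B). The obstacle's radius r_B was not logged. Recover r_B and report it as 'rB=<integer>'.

m = 3904
d = (-19, 9);  v_rel = (8, -4),  |v_rel|² = 80
v_rel×d = (8)·(9) − (-4)·(-19) = -4
since m = R²·80 − (-4)²:  R² = (16 + 3904) / 80 = 49
R = √49 = 7  ⇒  r_B = 7 − 6 = 1

rB=1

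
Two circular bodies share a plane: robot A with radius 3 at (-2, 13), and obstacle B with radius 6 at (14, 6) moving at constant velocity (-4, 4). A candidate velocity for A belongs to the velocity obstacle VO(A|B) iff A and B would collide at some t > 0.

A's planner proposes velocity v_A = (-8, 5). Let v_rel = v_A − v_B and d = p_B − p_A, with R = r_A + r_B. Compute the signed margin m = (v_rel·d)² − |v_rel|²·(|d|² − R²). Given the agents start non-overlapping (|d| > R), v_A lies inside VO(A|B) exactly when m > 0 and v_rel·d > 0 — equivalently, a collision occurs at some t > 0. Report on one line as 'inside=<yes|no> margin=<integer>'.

d = (16, -7),  |d|² = 305;  R = 3+6 = 9,  c = 305−9² = 224
v_rel = (-4, 1),  |v_rel|² = 17;  v_rel·d = (-4)·(16) + (1)·(-7) = -71
17·t² + 142·t + 224 = 0  ⇒  m = (-71)² − 17·224 = 1233
m = 1233 > 0,  v_rel·d = -71 < 0  ⇒  outside

inside=no margin=1233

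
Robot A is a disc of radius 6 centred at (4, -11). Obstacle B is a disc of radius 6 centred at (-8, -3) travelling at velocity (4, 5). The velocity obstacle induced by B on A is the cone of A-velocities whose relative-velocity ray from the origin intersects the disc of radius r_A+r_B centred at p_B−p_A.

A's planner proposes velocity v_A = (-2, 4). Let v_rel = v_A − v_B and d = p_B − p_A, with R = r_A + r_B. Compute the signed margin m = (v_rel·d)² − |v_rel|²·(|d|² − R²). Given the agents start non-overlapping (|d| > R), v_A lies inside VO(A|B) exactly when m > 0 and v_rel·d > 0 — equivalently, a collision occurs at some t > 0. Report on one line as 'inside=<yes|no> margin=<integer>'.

d = (-12, 8),  |d|² = 208;  R = 6+6 = 12,  c = 208−12² = 64
v_rel = (-6, -1),  |v_rel|² = 37;  v_rel·d = (-6)·(-12) + (-1)·(8) = 64
37·t² − 128·t + 64 = 0  ⇒  m = 64² − 37·64 = 1728
m = 1728 > 0,  v_rel·d = 64 > 0  ⇒  inside

inside=yes margin=1728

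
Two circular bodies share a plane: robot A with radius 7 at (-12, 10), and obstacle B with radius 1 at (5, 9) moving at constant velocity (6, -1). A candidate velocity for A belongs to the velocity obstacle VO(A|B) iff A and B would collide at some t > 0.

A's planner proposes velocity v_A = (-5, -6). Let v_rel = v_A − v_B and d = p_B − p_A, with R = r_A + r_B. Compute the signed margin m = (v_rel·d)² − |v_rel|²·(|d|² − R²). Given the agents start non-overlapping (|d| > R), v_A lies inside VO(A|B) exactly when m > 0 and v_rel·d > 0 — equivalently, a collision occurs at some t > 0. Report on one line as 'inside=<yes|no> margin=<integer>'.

d = (17, -1),  |d|² = 290;  R = 7+1 = 8,  c = 290−8² = 226
v_rel = (-11, -5),  |v_rel|² = 146;  v_rel·d = (-11)·(17) + (-5)·(-1) = -182
146·t² + 364·t + 226 = 0  ⇒  m = (-182)² − 146·226 = 128
m = 128 > 0,  v_rel·d = -182 < 0  ⇒  outside

inside=no margin=128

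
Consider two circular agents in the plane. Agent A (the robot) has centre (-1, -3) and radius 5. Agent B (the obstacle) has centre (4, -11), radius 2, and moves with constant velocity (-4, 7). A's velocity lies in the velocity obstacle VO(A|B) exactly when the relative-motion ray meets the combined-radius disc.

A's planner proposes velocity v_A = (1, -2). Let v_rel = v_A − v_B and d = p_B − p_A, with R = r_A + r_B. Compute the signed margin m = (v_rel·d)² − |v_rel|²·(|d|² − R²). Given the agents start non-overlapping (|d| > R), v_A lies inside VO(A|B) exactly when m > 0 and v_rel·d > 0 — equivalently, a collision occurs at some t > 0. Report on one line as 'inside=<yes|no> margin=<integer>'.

d = (5, -8),  |d|² = 89;  R = 5+2 = 7,  c = 89−7² = 40
v_rel = (5, -9),  |v_rel|² = 106;  v_rel·d = (5)·(5) + (-9)·(-8) = 97
106·t² − 194·t + 40 = 0  ⇒  m = 97² − 106·40 = 5169
m = 5169 > 0,  v_rel·d = 97 > 0  ⇒  inside

inside=yes margin=5169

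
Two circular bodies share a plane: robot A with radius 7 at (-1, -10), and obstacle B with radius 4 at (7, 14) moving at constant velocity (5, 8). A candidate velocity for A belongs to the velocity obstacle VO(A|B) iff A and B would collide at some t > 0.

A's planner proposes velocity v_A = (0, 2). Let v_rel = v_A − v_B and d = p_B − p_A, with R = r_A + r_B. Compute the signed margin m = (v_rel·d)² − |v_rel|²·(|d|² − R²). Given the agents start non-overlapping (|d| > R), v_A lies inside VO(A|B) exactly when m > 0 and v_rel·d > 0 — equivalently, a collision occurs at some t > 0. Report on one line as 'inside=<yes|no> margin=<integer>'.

d = (8, 24),  |d|² = 640;  R = 7+4 = 11,  c = 640−11² = 519
v_rel = (-5, -6),  |v_rel|² = 61;  v_rel·d = (-5)·(8) + (-6)·(24) = -184
61·t² + 368·t + 519 = 0  ⇒  m = (-184)² − 61·519 = 2197
m = 2197 > 0,  v_rel·d = -184 < 0  ⇒  outside

inside=no margin=2197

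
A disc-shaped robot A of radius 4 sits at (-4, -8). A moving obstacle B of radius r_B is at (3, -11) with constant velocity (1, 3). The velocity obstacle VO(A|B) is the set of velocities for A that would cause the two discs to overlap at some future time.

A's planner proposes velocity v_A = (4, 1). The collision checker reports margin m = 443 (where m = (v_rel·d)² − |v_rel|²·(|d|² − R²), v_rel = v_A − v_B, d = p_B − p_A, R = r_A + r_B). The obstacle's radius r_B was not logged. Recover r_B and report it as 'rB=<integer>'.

m = 443
d = (7, -3);  v_rel = (3, -2),  |v_rel|² = 13
v_rel×d = (3)·(-3) − (-2)·(7) = 5
since m = R²·13 − 5²:  R² = (25 + 443) / 13 = 36
R = √36 = 6  ⇒  r_B = 6 − 4 = 2

rB=2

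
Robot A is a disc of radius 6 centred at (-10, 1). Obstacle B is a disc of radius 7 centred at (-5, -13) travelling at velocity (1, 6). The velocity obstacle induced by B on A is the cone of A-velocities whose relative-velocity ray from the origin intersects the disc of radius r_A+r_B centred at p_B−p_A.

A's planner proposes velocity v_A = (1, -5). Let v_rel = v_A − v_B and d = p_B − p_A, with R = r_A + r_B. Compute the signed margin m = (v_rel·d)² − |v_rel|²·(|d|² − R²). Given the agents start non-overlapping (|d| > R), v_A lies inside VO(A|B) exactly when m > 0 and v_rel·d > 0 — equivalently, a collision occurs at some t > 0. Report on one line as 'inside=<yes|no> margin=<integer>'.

d = (5, -14),  |d|² = 221;  R = 6+7 = 13,  c = 221−13² = 52
v_rel = (0, -11),  |v_rel|² = 121;  v_rel·d = (0)·(5) + (-11)·(-14) = 154
121·t² − 308·t + 52 = 0  ⇒  m = 154² − 121·52 = 17424
m = 17424 > 0,  v_rel·d = 154 > 0  ⇒  inside

inside=yes margin=17424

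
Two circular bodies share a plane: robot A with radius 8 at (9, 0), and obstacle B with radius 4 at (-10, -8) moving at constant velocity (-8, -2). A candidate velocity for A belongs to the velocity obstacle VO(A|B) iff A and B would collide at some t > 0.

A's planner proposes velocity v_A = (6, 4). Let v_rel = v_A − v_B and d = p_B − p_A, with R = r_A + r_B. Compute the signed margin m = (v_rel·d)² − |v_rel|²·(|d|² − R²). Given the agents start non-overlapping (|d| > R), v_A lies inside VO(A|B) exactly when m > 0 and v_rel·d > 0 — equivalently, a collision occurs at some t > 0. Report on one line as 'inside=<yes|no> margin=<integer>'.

d = (-19, -8),  |d|² = 425;  R = 8+4 = 12,  c = 425−12² = 281
v_rel = (14, 6),  |v_rel|² = 232;  v_rel·d = (14)·(-19) + (6)·(-8) = -314
232·t² + 628·t + 281 = 0  ⇒  m = (-314)² − 232·281 = 33404
m = 33404 > 0,  v_rel·d = -314 < 0  ⇒  outside

inside=no margin=33404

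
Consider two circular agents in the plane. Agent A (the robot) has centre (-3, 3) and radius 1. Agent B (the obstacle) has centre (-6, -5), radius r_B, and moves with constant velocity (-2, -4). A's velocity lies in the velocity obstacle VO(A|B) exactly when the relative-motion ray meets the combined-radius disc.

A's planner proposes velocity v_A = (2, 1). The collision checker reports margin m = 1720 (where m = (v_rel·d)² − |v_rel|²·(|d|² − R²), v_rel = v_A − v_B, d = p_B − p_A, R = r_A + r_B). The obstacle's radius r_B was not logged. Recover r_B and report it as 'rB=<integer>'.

m = 1720
d = (-3, -8);  v_rel = (4, 5),  |v_rel|² = 41
v_rel×d = (4)·(-8) − (5)·(-3) = -17
since m = R²·41 − (-17)²:  R² = (289 + 1720) / 41 = 49
R = √49 = 7  ⇒  r_B = 7 − 1 = 6

rB=6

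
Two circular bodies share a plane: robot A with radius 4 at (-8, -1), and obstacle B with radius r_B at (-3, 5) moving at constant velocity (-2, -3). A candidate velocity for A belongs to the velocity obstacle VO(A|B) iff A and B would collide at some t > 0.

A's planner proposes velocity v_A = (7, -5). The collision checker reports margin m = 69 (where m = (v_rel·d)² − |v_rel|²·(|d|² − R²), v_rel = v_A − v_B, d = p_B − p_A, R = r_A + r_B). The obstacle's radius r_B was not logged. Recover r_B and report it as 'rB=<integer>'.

m = 69
d = (5, 6);  v_rel = (9, -2),  |v_rel|² = 85
v_rel×d = (9)·(6) − (-2)·(5) = 64
since m = R²·85 − 64²:  R² = (4096 + 69) / 85 = 49
R = √49 = 7  ⇒  r_B = 7 − 4 = 3

rB=3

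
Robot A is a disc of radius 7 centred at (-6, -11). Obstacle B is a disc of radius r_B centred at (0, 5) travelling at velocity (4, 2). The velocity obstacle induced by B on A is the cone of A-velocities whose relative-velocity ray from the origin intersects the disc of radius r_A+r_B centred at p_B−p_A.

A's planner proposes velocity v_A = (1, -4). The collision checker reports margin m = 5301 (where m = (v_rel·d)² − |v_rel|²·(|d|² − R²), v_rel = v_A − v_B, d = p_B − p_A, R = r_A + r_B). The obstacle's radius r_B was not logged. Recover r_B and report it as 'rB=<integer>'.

m = 5301
d = (6, 16);  v_rel = (-3, -6),  |v_rel|² = 45
v_rel×d = (-3)·(16) − (-6)·(6) = -12
since m = R²·45 − (-12)²:  R² = (144 + 5301) / 45 = 121
R = √121 = 11  ⇒  r_B = 11 − 7 = 4

rB=4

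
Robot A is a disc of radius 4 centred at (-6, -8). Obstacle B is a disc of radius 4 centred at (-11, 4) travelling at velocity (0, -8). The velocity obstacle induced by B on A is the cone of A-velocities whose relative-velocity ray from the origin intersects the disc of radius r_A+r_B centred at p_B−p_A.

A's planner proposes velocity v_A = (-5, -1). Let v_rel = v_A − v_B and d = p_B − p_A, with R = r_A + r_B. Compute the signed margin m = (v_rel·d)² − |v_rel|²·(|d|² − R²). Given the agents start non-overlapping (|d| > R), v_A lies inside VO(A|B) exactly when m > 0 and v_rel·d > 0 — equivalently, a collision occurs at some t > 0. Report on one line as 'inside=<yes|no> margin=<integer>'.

d = (-5, 12),  |d|² = 169;  R = 4+4 = 8,  c = 169−8² = 105
v_rel = (-5, 7),  |v_rel|² = 74;  v_rel·d = (-5)·(-5) + (7)·(12) = 109
74·t² − 218·t + 105 = 0  ⇒  m = 109² − 74·105 = 4111
m = 4111 > 0,  v_rel·d = 109 > 0  ⇒  inside

inside=yes margin=4111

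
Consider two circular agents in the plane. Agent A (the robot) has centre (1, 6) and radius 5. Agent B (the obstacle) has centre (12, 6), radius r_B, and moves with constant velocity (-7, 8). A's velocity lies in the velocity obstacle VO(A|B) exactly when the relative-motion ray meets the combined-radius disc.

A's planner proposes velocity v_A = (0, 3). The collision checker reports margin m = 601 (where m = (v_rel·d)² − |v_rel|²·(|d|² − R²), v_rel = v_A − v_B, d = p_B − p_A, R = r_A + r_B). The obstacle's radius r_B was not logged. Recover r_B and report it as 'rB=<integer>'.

m = 601
d = (11, 0);  v_rel = (7, -5),  |v_rel|² = 74
v_rel×d = (7)·(0) − (-5)·(11) = 55
since m = R²·74 − 55²:  R² = (3025 + 601) / 74 = 49
R = √49 = 7  ⇒  r_B = 7 − 5 = 2

rB=2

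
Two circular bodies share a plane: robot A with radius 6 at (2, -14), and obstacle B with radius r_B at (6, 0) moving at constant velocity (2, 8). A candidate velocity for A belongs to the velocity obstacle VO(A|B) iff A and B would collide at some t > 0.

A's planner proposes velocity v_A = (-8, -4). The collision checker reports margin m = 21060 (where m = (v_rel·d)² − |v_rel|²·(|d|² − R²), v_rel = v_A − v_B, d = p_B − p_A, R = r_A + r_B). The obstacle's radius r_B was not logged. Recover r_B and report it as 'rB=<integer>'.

m = 21060
d = (4, 14);  v_rel = (-10, -12),  |v_rel|² = 244
v_rel×d = (-10)·(14) − (-12)·(4) = -92
since m = R²·244 − (-92)²:  R² = (8464 + 21060) / 244 = 121
R = √121 = 11  ⇒  r_B = 11 − 6 = 5

rB=5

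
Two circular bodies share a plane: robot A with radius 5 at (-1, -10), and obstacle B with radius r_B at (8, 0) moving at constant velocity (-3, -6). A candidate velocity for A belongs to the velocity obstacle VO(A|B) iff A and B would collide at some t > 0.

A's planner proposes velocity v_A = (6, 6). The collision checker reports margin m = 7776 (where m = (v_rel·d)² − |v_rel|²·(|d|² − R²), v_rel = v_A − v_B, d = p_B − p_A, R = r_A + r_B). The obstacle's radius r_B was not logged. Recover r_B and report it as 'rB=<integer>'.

m = 7776
d = (9, 10);  v_rel = (9, 12),  |v_rel|² = 225
v_rel×d = (9)·(10) − (12)·(9) = -18
since m = R²·225 − (-18)²:  R² = (324 + 7776) / 225 = 36
R = √36 = 6  ⇒  r_B = 6 − 5 = 1

rB=1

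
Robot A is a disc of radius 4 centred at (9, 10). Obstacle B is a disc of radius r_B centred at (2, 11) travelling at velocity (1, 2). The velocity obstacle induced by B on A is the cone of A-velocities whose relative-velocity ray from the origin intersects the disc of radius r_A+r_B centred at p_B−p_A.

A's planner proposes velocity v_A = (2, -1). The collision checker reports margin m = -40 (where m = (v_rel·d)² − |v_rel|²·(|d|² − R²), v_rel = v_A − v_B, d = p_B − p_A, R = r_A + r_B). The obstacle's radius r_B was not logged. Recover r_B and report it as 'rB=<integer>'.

m = -40
d = (-7, 1);  v_rel = (1, -3),  |v_rel|² = 10
v_rel×d = (1)·(1) − (-3)·(-7) = -20
since m = R²·10 − (-20)²:  R² = (400 + -40) / 10 = 36
R = √36 = 6  ⇒  r_B = 6 − 4 = 2

rB=2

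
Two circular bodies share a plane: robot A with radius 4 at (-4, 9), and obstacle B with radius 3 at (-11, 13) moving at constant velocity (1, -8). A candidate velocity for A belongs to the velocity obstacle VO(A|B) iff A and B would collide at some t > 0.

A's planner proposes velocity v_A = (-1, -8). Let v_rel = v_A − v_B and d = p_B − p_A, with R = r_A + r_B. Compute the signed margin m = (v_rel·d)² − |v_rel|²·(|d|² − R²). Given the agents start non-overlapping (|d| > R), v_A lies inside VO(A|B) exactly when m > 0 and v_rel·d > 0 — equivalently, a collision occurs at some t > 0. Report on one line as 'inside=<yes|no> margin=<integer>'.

d = (-7, 4),  |d|² = 65;  R = 4+3 = 7,  c = 65−7² = 16
v_rel = (-2, 0),  |v_rel|² = 4;  v_rel·d = (-2)·(-7) + (0)·(4) = 14
4·t² − 28·t + 16 = 0  ⇒  m = 14² − 4·16 = 132
m = 132 > 0,  v_rel·d = 14 > 0  ⇒  inside

inside=yes margin=132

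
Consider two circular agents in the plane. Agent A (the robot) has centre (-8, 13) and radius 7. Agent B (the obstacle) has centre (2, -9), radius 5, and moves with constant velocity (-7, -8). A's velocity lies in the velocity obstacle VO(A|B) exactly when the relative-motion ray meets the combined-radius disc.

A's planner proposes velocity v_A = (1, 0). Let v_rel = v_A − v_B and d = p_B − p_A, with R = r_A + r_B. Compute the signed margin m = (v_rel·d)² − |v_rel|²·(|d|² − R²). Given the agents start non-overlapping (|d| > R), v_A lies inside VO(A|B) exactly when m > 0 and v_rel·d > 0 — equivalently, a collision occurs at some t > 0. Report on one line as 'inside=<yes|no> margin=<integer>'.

d = (10, -22),  |d|² = 584;  R = 7+5 = 12,  c = 584−12² = 440
v_rel = (8, 8),  |v_rel|² = 128;  v_rel·d = (8)·(10) + (8)·(-22) = -96
128·t² + 192·t + 440 = 0  ⇒  m = (-96)² − 128·440 = -47104
m = -47104 < 0,  v_rel·d = -96 < 0  ⇒  outside

inside=no margin=-47104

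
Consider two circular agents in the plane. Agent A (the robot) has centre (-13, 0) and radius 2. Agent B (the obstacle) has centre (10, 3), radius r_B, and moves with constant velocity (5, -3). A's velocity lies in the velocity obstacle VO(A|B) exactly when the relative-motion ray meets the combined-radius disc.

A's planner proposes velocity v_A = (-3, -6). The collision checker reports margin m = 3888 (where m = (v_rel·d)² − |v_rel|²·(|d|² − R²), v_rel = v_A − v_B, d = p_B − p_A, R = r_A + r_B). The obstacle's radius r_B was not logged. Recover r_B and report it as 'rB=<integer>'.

m = 3888
d = (23, 3);  v_rel = (-8, -3),  |v_rel|² = 73
v_rel×d = (-8)·(3) − (-3)·(23) = 45
since m = R²·73 − 45²:  R² = (2025 + 3888) / 73 = 81
R = √81 = 9  ⇒  r_B = 9 − 2 = 7

rB=7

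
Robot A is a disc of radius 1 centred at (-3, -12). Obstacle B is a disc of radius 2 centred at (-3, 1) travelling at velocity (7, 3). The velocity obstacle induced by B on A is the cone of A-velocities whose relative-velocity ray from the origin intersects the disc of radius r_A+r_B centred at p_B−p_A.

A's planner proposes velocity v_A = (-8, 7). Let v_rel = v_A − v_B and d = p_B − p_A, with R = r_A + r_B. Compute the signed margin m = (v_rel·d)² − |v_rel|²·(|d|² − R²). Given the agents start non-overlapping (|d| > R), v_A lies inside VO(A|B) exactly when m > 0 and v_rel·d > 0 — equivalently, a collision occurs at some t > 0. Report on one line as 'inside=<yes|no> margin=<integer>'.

d = (0, 13),  |d|² = 169;  R = 1+2 = 3,  c = 169−3² = 160
v_rel = (-15, 4),  |v_rel|² = 241;  v_rel·d = (-15)·(0) + (4)·(13) = 52
241·t² − 104·t + 160 = 0  ⇒  m = 52² − 241·160 = -35856
m = -35856 < 0,  v_rel·d = 52 > 0  ⇒  outside

inside=no margin=-35856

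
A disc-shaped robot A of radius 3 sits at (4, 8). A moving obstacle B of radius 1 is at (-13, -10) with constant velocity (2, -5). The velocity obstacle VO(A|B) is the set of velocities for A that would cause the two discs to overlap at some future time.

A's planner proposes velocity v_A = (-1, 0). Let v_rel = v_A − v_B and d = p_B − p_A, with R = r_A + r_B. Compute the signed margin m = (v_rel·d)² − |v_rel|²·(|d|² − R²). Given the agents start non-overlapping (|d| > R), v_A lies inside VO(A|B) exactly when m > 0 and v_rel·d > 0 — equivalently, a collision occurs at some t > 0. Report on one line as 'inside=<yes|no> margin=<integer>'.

d = (-17, -18),  |d|² = 613;  R = 3+1 = 4,  c = 613−4² = 597
v_rel = (-3, 5),  |v_rel|² = 34;  v_rel·d = (-3)·(-17) + (5)·(-18) = -39
34·t² + 78·t + 597 = 0  ⇒  m = (-39)² − 34·597 = -18777
m = -18777 < 0,  v_rel·d = -39 < 0  ⇒  outside

inside=no margin=-18777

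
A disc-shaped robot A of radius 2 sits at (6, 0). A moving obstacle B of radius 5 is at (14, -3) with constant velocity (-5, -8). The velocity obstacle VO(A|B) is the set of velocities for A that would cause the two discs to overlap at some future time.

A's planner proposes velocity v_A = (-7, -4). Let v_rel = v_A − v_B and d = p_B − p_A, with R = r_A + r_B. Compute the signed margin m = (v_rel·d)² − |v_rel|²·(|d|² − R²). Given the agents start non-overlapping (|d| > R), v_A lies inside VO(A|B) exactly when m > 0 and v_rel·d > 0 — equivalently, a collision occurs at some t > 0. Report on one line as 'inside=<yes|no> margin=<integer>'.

d = (8, -3),  |d|² = 73;  R = 2+5 = 7,  c = 73−7² = 24
v_rel = (-2, 4),  |v_rel|² = 20;  v_rel·d = (-2)·(8) + (4)·(-3) = -28
20·t² + 56·t + 24 = 0  ⇒  m = (-28)² − 20·24 = 304
m = 304 > 0,  v_rel·d = -28 < 0  ⇒  outside

inside=no margin=304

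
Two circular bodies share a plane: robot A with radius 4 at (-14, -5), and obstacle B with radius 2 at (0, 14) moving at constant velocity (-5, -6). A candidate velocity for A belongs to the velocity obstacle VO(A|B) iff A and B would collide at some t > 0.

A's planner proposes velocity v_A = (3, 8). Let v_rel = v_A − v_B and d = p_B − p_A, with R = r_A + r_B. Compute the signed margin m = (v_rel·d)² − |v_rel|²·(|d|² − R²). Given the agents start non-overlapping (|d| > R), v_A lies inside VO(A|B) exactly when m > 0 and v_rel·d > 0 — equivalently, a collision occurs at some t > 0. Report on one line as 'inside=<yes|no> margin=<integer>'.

d = (14, 19),  |d|² = 557;  R = 4+2 = 6,  c = 557−6² = 521
v_rel = (8, 14),  |v_rel|² = 260;  v_rel·d = (8)·(14) + (14)·(19) = 378
260·t² − 756·t + 521 = 0  ⇒  m = 378² − 260·521 = 7424
m = 7424 > 0,  v_rel·d = 378 > 0  ⇒  inside

inside=yes margin=7424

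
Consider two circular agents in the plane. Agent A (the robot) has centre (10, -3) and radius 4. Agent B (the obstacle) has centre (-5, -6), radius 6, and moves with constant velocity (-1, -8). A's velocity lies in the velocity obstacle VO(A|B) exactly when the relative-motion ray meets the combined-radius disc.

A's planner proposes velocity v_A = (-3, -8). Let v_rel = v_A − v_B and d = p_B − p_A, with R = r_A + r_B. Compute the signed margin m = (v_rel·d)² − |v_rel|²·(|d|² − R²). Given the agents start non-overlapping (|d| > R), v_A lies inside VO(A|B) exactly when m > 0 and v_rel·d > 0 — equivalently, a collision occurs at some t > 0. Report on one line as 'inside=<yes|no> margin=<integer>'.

d = (-15, -3),  |d|² = 234;  R = 4+6 = 10,  c = 234−10² = 134
v_rel = (-2, 0),  |v_rel|² = 4;  v_rel·d = (-2)·(-15) + (0)·(-3) = 30
4·t² − 60·t + 134 = 0  ⇒  m = 30² − 4·134 = 364
m = 364 > 0,  v_rel·d = 30 > 0  ⇒  inside

inside=yes margin=364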